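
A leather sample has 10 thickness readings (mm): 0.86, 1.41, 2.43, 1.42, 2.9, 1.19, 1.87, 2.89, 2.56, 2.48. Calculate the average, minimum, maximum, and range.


Sum = 20.01
Average = 20.01 / 10 = 2.00 mm
Minimum = 0.86 mm
Maximum = 2.9 mm
Range = 2.9 - 0.86 = 2.04 mm


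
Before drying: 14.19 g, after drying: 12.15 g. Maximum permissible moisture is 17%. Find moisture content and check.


Moisture content = 14.4%
Acceptable: Yes


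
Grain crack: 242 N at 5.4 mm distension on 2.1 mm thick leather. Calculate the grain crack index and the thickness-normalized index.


Crack index = 44.8 N/mm
Normalized index = 21.3 N/mm per mm

Crack index = 242 / 5.4 = 44.8 N/mm
Normalized = 44.8 / 2.1 = 21.3 N/mm per mm


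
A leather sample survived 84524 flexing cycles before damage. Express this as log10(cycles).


log10(84524) = 4.93


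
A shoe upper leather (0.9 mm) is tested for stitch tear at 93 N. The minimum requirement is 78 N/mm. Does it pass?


STS = 93 / 0.9 = 103.3 N/mm
Minimum required: 78 N/mm
Passes: Yes


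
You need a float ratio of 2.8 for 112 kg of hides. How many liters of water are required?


Water = hide weight x target ratio
Water = 112 x 2.8 = 313.6 L


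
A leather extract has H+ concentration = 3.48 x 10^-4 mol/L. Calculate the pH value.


pH = 3.46

pH = -log10[H+]
pH = -log10(3.48 x 10^-4) = 3.46


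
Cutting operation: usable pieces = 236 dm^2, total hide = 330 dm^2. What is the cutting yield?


71.5%

Yield = usable / total x 100
Yield = 236 / 330 x 100 = 71.5%


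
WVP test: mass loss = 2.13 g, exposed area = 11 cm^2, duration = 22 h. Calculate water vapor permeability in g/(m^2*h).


WVP = mass_loss / (area x time) x 10000
WVP = 2.13 / (11 x 22) x 10000
WVP = 2.13 / 242 x 10000 = 88.02 g/(m^2*h)


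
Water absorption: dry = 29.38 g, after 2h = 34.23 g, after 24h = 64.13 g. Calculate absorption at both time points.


2h absorption = 16.5%
24h absorption = 118.3%


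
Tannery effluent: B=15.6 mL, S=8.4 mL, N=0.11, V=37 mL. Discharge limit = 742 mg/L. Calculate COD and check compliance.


COD = (15.6 - 8.4) x 0.11 x 8000 / 37 = 171.2 mg/L
Limit: 742 mg/L
Compliant: Yes


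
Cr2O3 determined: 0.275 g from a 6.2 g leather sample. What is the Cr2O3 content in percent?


4.44%

Cr2O3% = 0.275 / 6.2 x 100
Cr2O3% = 4.44%


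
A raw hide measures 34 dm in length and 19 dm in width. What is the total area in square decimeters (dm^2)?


Area = length x width
Area = 34 x 19 = 646 dm^2


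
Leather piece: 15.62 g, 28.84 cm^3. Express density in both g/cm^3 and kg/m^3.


0.542 g/cm^3
542 kg/m^3

Density = 15.62 / 28.84 = 0.542 g/cm^3
Convert: 0.542 x 1000 = 542 kg/m^3


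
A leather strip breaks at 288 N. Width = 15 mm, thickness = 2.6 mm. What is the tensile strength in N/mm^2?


Cross-sectional area = 15 x 2.6 = 39.0 mm^2
Tensile strength = 288 / 39.0 = 7.38 N/mm^2


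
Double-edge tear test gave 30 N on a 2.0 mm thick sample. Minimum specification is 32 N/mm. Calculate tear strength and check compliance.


Tear strength = 30 / 2.0 = 15.0 N/mm
Required minimum = 32 N/mm
Compliant: No


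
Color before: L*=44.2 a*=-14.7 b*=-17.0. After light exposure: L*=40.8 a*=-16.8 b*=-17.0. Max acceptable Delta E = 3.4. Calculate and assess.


dL = -3.4, da = -2.1, db = 0.0
dE = sqrt((-3.4)^2 + (-2.1)^2 + (0.0)^2) = 4.00
Max = 3.4
Passes: No


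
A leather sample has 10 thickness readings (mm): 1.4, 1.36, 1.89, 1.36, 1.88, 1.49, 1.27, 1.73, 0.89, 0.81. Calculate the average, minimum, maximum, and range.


Average = 1.41 mm
Min = 0.81 mm
Max = 1.89 mm
Range = 1.08 mm

Sum = 14.08
Average = 14.08 / 10 = 1.41 mm
Minimum = 0.81 mm
Maximum = 1.89 mm
Range = 1.89 - 0.81 = 1.08 mm


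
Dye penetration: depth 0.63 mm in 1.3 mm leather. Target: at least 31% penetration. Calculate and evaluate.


Penetration = 0.63 / 1.3 x 100 = 48.5%
Target: 31%
Meets target: Yes


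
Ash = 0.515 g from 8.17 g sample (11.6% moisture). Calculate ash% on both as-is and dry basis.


As-is ash = 6.30%
Dry-basis ash = 7.13%


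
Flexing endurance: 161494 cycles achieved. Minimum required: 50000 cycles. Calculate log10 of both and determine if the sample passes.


log10(161494) = 5.21
log10(50000) = 4.70
Passes: Yes


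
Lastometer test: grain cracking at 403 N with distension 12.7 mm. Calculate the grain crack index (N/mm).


31.7 N/mm

Grain crack index = force / distension
Index = 403 / 12.7 = 31.7 N/mm


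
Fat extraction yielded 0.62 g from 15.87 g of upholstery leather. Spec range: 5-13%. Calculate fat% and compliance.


Fat% = 0.62 / 15.87 x 100 = 3.9%
Spec range: 5-13%
Compliant: No


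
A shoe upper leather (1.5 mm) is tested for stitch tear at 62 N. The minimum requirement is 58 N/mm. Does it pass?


STS = 41.3 N/mm
Passes: No


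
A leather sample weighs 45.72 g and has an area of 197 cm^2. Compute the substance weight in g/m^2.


Substance weight = mass / area x 10000
SW = 45.72 / 197 x 10000
SW = 2320.8 g/m^2


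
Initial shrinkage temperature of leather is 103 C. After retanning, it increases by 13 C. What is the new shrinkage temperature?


116 C

New Ts = 103 + 13 = 116 C


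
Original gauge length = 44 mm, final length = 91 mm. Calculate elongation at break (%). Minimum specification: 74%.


Elongation = 106.8%
Meets spec: Yes


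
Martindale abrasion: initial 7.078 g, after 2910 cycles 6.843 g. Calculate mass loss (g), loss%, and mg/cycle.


Mass loss = 0.235 g
Loss = 3.32%
Rate = 0.081 mg/cycle


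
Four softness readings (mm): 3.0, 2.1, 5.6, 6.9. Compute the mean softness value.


4.40 mm

Sum = 3.0 + 2.1 + 5.6 + 6.9
Mean = 17.6 / 4 = 4.40 mm


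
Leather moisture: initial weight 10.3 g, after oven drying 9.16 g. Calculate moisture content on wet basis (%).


11.1%


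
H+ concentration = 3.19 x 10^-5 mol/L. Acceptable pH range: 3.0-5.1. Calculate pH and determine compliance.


pH = -log10(3.19 x 10^-5) = 4.50
Range: 3.0 to 5.1
Compliant: Yes


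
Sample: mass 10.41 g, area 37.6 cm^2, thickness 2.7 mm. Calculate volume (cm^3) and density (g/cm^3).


Volume = 10.152 cm^3
Density = 1.025 g/cm^3


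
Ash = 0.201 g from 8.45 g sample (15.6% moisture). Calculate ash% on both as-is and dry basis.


As-is ash% = 0.201 / 8.45 x 100 = 2.38%
Dry mass = 8.45 x (100 - 15.6) / 100 = 7.1318 g
Dry-basis ash% = 0.201 / 7.1318 x 100 = 2.82%


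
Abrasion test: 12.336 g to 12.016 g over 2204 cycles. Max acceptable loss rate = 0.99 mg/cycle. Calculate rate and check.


Rate = 0.145 mg/cycle
Passes: Yes


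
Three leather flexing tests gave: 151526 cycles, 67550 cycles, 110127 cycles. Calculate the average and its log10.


Average = 109734 cycles
log10 = 5.04

Average = (151526 + 67550 + 110127) / 3 = 109734 cycles
log10(109734) = 5.04


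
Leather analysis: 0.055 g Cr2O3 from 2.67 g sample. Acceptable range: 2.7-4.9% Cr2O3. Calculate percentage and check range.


Cr2O3 = 2.06%
Within range: No

Cr2O3% = 0.055 / 2.67 x 100 = 2.06%
Acceptable range: 2.7 to 4.9%
Within range: No


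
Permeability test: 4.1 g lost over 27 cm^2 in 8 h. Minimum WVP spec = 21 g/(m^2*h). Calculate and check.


WVP = 4.1 / (27 x 8) x 10000 = 189.81 g/(m^2*h)
Minimum: 21 g/(m^2*h)
Meets spec: Yes


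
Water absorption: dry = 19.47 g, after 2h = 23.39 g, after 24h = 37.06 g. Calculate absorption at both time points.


WA (2h) = (23.39 - 19.47) / 19.47 x 100 = 20.1%
WA (24h) = (37.06 - 19.47) / 19.47 x 100 = 90.3%


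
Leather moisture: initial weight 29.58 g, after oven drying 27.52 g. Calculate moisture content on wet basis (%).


7.0%


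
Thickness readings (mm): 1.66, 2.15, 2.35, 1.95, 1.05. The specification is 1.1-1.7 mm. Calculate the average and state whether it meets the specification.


Average = 1.83 mm
Within specification: No


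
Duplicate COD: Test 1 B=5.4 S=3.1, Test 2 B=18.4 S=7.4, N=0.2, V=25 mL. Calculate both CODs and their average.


COD1 = 147.2 mg/L
COD2 = 704.0 mg/L
Average = 425.6 mg/L

COD1 = (5.4 - 3.1) x 0.2 x 8000 / 25 = 147.2 mg/L
COD2 = (18.4 - 7.4) x 0.2 x 8000 / 25 = 704.0 mg/L
Average = (147.2 + 704.0) / 2 = 425.6 mg/L


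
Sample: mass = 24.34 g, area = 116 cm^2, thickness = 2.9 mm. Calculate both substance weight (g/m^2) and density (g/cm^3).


Substance weight = 2098.3 g/m^2
Density = 0.724 g/cm^3

SW = 24.34 / 116 x 10000 = 2098.3 g/m^2
Volume = 116 x 2.9 / 10 = 33.64 cm^3
Density = 24.34 / 33.64 = 0.724 g/cm^3


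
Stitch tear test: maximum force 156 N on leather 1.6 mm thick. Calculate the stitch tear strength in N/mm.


97.5 N/mm

Stitch tear strength = force / thickness
STS = 156 / 1.6 = 97.5 N/mm


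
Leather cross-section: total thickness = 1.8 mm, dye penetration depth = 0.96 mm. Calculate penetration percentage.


Penetration% = 0.96 / 1.8 x 100
Penetration = 53.3%


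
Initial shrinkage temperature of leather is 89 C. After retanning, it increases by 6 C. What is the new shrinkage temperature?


95 C

New Ts = 89 + 6 = 95 C


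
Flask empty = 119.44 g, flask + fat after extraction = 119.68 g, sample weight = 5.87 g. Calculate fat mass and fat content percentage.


Fat mass = 119.68 - 119.44 = 0.24 g
Fat% = 0.24 / 5.87 x 100 = 4.1%


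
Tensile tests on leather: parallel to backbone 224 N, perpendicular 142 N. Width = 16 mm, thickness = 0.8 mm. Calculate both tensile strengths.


Area = 16 x 0.8 = 12.8 mm^2
TS (parallel) = 224 / 12.8 = 17.50 N/mm^2
TS (perpendicular) = 142 / 12.8 = 11.09 N/mm^2


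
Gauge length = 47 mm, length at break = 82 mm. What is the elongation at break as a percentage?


Extension = 82 - 47 = 35 mm
Elongation = 35 / 47 x 100 = 74.5%


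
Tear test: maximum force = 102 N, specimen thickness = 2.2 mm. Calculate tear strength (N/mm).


Tear strength = force / thickness
Tear = 102 / 2.2 = 46.4 N/mm


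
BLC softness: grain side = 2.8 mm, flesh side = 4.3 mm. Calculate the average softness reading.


Average = (2.8 + 4.3) / 2
Average = 3.55 mm


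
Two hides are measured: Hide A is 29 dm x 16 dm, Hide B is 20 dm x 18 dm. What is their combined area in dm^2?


Hide A area = 29 x 16 = 464 dm^2
Hide B area = 20 x 18 = 360 dm^2
Total = 464 + 360 = 824 dm^2


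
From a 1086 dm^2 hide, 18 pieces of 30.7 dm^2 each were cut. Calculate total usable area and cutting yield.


Usable area = 552.6 dm^2
Yield = 50.9%

Total usable = 18 x 30.7 = 552.6 dm^2
Yield = 552.6 / 1086 x 100 = 50.9%


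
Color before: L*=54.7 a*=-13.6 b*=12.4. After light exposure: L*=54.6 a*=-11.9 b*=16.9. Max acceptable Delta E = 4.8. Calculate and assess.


Delta E = 4.81
Passes: No


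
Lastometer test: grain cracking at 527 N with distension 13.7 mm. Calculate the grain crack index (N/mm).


Grain crack index = force / distension
Index = 527 / 13.7 = 38.5 N/mm


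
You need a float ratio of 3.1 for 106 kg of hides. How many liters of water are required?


328.6 L


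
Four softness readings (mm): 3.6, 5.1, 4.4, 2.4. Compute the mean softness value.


3.88 mm

Sum = 3.6 + 5.1 + 4.4 + 2.4
Mean = 15.5 / 4 = 3.88 mm


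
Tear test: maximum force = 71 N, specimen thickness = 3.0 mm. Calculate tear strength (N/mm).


23.7 N/mm

Tear strength = force / thickness
Tear = 71 / 3.0 = 23.7 N/mm


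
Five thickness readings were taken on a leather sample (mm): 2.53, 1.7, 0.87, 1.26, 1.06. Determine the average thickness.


Sum = 2.53 + 1.7 + 0.87 + 1.26 + 1.06 = 7.42
Average = 7.42 / 5 = 1.48 mm


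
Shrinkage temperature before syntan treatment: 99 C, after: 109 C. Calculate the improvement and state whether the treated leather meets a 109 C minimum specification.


Improvement = 109 - 99 = 10 C
Spec check: 109 C >= 109 C? Yes


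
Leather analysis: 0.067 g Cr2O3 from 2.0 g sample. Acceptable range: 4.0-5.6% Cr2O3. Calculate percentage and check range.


Cr2O3% = 0.067 / 2.0 x 100 = 3.35%
Acceptable range: 4.0 to 5.6%
Within range: No


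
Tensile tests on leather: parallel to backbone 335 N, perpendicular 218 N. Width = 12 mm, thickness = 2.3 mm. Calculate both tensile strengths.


Area = 12 x 2.3 = 27.6 mm^2
TS (parallel) = 335 / 27.6 = 12.14 N/mm^2
TS (perpendicular) = 218 / 27.6 = 7.90 N/mm^2


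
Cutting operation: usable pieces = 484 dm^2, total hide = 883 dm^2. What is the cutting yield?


54.8%

Yield = usable / total x 100
Yield = 484 / 883 x 100 = 54.8%


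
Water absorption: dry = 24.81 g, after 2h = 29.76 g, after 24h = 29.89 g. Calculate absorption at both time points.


WA (2h) = (29.76 - 24.81) / 24.81 x 100 = 20.0%
WA (24h) = (29.89 - 24.81) / 24.81 x 100 = 20.5%


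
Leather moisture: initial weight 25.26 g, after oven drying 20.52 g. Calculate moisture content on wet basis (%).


Moisture = 25.26 - 20.52 = 4.74 g
MC = 4.74 / 25.26 x 100 = 18.8%


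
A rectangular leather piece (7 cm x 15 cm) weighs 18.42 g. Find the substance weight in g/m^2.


1754.3 g/m^2


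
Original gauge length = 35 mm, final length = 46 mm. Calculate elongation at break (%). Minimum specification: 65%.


Elongation = 31.4%
Meets spec: No


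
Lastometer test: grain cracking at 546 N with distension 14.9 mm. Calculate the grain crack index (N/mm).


Grain crack index = force / distension
Index = 546 / 14.9 = 36.6 N/mm


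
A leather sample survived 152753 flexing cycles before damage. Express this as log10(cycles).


5.18


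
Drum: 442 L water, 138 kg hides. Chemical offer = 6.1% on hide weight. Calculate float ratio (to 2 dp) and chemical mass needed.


Float ratio = 3.20
Chemical needed = 8.418 kg

Float ratio = 442 / 138 = 3.20
Chemical = 138 x 6.1 / 100 = 8.418 kg


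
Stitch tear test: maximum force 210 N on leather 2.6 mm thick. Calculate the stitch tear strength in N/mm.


80.8 N/mm


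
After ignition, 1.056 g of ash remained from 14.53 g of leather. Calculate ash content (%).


7.27%

Ash% = 1.056 / 14.53 x 100
Ash% = 7.27%


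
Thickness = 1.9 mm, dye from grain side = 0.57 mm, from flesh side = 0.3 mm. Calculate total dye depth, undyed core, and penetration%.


Total dyed = 0.57 + 0.3 = 0.87 mm
Undyed core = 1.9 - 0.87 = 1.03 mm
Penetration = 0.87 / 1.9 x 100 = 45.8%


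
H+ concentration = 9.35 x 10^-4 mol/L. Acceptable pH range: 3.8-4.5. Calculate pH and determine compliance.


pH = -log10(9.35 x 10^-4) = 3.03
Range: 3.8 to 4.5
Compliant: No


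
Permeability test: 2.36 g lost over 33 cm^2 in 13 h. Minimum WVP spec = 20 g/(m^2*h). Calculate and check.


WVP = 2.36 / (33 x 13) x 10000 = 55.01 g/(m^2*h)
Minimum: 20 g/(m^2*h)
Meets spec: Yes


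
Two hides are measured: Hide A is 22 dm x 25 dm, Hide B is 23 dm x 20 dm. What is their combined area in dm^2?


1010 dm^2


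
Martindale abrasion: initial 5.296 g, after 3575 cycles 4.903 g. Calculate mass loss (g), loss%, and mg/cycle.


Loss = 5.296 - 4.903 = 0.393 g
Loss% = 0.393 / 5.296 x 100 = 7.42%
Rate = 0.393 / 3575 x 1000 = 0.110 mg/cycle


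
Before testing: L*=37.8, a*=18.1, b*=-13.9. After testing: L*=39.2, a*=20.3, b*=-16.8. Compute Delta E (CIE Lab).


Delta E = 3.90


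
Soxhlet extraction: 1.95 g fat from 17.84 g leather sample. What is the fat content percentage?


Fat content = 1.95 / 17.84 x 100
Fat = 10.9%


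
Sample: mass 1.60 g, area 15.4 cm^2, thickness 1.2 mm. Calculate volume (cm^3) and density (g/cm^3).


Thickness in cm = 1.2 / 10 = 0.12 cm
Volume = 15.4 x 0.12 = 1.848 cm^3
Density = 1.60 / 1.848 = 0.866 g/cm^3


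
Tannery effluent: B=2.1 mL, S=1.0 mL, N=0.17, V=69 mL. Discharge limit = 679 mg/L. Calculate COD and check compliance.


COD = (2.1 - 1.0) x 0.17 x 8000 / 69 = 21.7 mg/L
Limit: 679 mg/L
Compliant: Yes


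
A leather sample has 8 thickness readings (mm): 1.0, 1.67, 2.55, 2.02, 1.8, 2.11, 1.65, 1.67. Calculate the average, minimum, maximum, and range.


Sum = 14.47
Average = 14.47 / 8 = 1.81 mm
Minimum = 1.0 mm
Maximum = 2.55 mm
Range = 2.55 - 1.0 = 1.55 mm


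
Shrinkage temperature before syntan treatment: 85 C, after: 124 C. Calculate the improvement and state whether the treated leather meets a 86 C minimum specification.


Improvement = 39 C
Meets 86 C spec: Yes

Improvement = 124 - 85 = 39 C
Spec check: 124 C >= 86 C? Yes


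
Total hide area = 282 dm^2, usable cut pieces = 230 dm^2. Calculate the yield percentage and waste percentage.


Yield = 230 / 282 x 100 = 81.6%
Waste = 282 - 230 = 52 dm^2
Waste% = 100 - 81.6 = 18.4%


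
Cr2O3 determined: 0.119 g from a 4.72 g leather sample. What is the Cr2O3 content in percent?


2.52%


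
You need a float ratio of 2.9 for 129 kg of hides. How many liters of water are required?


374.1 L

Water = hide weight x target ratio
Water = 129 x 2.9 = 374.1 L


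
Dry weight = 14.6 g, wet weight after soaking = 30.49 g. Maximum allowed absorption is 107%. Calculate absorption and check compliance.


Absorption = 108.8%
Compliant: No

WA = (30.49 - 14.6) / 14.6 x 100 = 108.8%
Maximum allowed: 107%
Compliant: No


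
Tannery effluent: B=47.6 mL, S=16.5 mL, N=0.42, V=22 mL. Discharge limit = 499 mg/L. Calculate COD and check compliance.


COD = 4749.8 mg/L
Compliant: No

COD = (47.6 - 16.5) x 0.42 x 8000 / 22 = 4749.8 mg/L
Limit: 499 mg/L
Compliant: No


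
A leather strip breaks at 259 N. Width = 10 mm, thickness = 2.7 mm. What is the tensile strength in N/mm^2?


Cross-sectional area = 10 x 2.7 = 27.0 mm^2
Tensile strength = 259 / 27.0 = 9.59 N/mm^2


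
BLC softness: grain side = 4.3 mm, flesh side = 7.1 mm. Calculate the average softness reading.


Average = (4.3 + 7.1) / 2
Average = 5.70 mm


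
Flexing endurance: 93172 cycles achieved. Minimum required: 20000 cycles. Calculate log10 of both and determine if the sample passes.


Achieved: log10 = 4.97
Required: log10 = 4.30
Passes: Yes

log10(93172) = 4.97
log10(20000) = 4.30
Passes: Yes


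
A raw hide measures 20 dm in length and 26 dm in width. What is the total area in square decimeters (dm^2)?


520 dm^2

Area = length x width
Area = 20 x 26 = 520 dm^2


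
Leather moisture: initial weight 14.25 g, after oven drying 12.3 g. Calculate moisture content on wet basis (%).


Moisture = 14.25 - 12.3 = 1.95 g
MC = 1.95 / 14.25 x 100 = 13.7%


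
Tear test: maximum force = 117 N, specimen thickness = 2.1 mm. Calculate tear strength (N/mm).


55.7 N/mm


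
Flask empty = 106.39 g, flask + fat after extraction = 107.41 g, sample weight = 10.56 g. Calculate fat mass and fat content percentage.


Fat mass = 1.02 g
Fat content = 9.7%


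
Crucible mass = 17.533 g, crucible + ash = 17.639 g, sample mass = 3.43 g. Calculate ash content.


Ash mass = 0.106 g
Ash content = 3.09%

Ash mass = 17.639 - 17.533 = 0.106 g
Ash% = 0.106 / 3.43 x 100 = 3.09%


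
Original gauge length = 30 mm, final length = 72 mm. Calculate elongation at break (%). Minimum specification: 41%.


Elongation = 140.0%
Meets spec: Yes

Extension = 72 - 30 = 42 mm
Elongation = 42 / 30 x 100 = 140.0%
Minimum required: 41%
Meets specification: Yes


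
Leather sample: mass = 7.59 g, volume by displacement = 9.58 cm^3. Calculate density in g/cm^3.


Density = mass / volume
Density = 7.59 / 9.58 = 0.792 g/cm^3


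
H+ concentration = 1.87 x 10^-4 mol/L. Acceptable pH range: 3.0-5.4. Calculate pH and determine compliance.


pH = -log10(1.87 x 10^-4) = 3.73
Range: 3.0 to 5.4
Compliant: Yes


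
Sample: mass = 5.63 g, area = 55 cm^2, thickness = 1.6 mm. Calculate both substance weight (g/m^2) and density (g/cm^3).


Substance weight = 1023.6 g/m^2
Density = 0.640 g/cm^3

SW = 5.63 / 55 x 10000 = 1023.6 g/m^2
Volume = 55 x 1.6 / 10 = 8.80 cm^3
Density = 5.63 / 8.80 = 0.640 g/cm^3


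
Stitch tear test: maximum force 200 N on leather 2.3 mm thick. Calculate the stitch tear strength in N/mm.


87.0 N/mm


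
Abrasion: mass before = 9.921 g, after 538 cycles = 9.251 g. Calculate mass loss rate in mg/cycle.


Mass loss = 9.921 - 9.251 = 0.670 g
Rate = 0.670 / 538 x 1000 = 1.245 mg/cycle


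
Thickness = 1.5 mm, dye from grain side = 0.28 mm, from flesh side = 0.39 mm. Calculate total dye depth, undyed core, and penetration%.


Total dyed = 0.28 + 0.39 = 0.67 mm
Undyed core = 1.5 - 0.67 = 0.83 mm
Penetration = 0.67 / 1.5 x 100 = 44.7%


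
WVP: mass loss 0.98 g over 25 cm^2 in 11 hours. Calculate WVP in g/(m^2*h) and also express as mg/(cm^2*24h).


WVP = 0.98 / (25 x 11) x 10000 = 35.64 g/(m^2*h)
Mass loss in mg = 0.98 x 1000 = 980 mg
Per cm^2 per 24h in mg: 980 x 24 / (25 x 11) = 23520 / 275 = 85.53 mg/(cm^2*24h)


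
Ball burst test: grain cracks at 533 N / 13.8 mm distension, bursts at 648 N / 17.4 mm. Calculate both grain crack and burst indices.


Crack index = 38.6 N/mm
Burst index = 37.2 N/mm

Crack index = 533 / 13.8 = 38.6 N/mm
Burst index = 648 / 17.4 = 37.2 N/mm


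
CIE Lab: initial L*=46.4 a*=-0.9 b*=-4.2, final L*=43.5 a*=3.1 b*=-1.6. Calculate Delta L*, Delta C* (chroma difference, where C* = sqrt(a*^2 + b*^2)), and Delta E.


Delta L* = -2.9
Delta C* = -0.81
Delta E = 5.58


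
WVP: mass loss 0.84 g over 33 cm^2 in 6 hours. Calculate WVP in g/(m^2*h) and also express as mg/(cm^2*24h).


WVP = 42.42 g/(m^2*h)
Daily rate = 101.82 mg/(cm^2*24h)

WVP = 0.84 / (33 x 6) x 10000 = 42.42 g/(m^2*h)
Mass loss in mg = 0.84 x 1000 = 840 mg
Per cm^2 per 24h in mg: 840 x 24 / (33 x 6) = 20160 / 198 = 101.82 mg/(cm^2*24h)


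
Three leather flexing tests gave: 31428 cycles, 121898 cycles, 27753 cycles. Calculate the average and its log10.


Average = 60360 cycles
log10 = 4.78


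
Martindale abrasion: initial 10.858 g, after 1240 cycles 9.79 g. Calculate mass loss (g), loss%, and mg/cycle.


Loss = 10.858 - 9.79 = 1.068 g
Loss% = 1.068 / 10.858 x 100 = 9.84%
Rate = 1.068 / 1240 x 1000 = 0.861 mg/cycle


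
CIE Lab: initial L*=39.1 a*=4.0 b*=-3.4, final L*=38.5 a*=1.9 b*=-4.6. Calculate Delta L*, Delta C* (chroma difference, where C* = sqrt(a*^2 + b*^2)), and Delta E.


Delta L* = -0.6
Delta C* = -0.27
Delta E = 2.49


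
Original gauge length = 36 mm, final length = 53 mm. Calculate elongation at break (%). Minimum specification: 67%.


Elongation = 47.2%
Meets spec: No

Extension = 53 - 36 = 17 mm
Elongation = 17 / 36 x 100 = 47.2%
Minimum required: 67%
Meets specification: No


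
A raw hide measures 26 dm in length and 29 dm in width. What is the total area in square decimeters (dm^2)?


Area = length x width
Area = 26 x 29 = 754 dm^2


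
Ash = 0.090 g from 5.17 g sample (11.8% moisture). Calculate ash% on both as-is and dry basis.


As-is ash% = 0.090 / 5.17 x 100 = 1.74%
Dry mass = 5.17 x (100 - 11.8) / 100 = 4.55994 g
Dry-basis ash% = 0.090 / 4.55994 x 100 = 1.97%


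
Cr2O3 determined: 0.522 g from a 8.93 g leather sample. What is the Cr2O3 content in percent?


5.85%

Cr2O3% = 0.522 / 8.93 x 100
Cr2O3% = 5.85%


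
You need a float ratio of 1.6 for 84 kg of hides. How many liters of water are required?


Water = hide weight x target ratio
Water = 84 x 1.6 = 134.4 L


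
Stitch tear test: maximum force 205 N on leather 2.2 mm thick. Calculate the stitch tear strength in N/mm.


93.2 N/mm

Stitch tear strength = force / thickness
STS = 205 / 2.2 = 93.2 N/mm


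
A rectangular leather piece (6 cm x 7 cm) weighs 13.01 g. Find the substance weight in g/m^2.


Area = 6 x 7 = 42 cm^2
SW = 13.01 / 42 x 10000 = 3097.6 g/m^2


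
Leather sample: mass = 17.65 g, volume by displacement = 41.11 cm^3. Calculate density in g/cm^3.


Density = mass / volume
Density = 17.65 / 41.11 = 0.429 g/cm^3


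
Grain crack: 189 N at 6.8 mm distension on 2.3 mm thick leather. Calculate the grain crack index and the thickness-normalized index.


Crack index = 27.8 N/mm
Normalized index = 12.1 N/mm per mm

Crack index = 189 / 6.8 = 27.8 N/mm
Normalized = 27.8 / 2.3 = 12.1 N/mm per mm


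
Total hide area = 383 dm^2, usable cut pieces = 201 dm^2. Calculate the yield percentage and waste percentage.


Yield = 52.5%
Waste = 47.5%


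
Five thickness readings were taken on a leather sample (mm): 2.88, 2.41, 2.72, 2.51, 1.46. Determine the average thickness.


2.40 mm

Sum = 2.88 + 2.41 + 2.72 + 2.51 + 1.46 = 11.98
Average = 11.98 / 5 = 2.40 mm


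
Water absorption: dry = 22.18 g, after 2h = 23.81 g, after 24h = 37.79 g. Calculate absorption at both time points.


2h absorption = 7.3%
24h absorption = 70.4%


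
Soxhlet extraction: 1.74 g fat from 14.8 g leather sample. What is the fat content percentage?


Fat content = 1.74 / 14.8 x 100
Fat = 11.8%


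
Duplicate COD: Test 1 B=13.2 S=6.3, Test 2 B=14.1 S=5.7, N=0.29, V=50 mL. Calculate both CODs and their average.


COD1 = (13.2 - 6.3) x 0.29 x 8000 / 50 = 320.2 mg/L
COD2 = (14.1 - 5.7) x 0.29 x 8000 / 50 = 389.8 mg/L
Average = (320.2 + 389.8) / 2 = 355.0 mg/L


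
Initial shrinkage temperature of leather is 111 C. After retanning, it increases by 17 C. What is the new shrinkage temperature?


128 C

New Ts = 111 + 17 = 128 C


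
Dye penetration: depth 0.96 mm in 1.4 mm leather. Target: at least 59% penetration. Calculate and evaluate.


Penetration = 0.96 / 1.4 x 100 = 68.6%
Target: 59%
Meets target: Yes


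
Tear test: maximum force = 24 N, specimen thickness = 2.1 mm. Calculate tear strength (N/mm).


11.4 N/mm


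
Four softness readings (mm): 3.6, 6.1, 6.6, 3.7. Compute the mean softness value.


Sum = 3.6 + 6.1 + 6.6 + 3.7
Mean = 20.0 / 4 = 5.00 mm


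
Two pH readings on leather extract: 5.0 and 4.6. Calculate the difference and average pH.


Difference = 0.4
Average pH = 4.80

Difference = |5.0 - 4.6| = 0.4
Average = (5.0 + 4.6) / 2 = 4.80


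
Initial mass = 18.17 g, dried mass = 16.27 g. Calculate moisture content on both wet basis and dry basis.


Wet basis = 10.5%
Dry basis = 11.7%


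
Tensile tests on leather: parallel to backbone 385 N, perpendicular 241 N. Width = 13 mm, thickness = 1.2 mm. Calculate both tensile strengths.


Parallel = 24.68 N/mm^2
Perpendicular = 15.45 N/mm^2

Area = 13 x 1.2 = 15.6 mm^2
TS (parallel) = 385 / 15.6 = 24.68 N/mm^2
TS (perpendicular) = 241 / 15.6 = 15.45 N/mm^2


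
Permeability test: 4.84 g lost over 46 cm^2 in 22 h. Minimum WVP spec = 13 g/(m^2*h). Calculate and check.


WVP = 47.83 g/(m^2*h)
Meets specification: Yes

WVP = 4.84 / (46 x 22) x 10000 = 47.83 g/(m^2*h)
Minimum: 13 g/(m^2*h)
Meets spec: Yes


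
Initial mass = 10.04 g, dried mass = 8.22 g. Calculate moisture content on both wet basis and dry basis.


Moisture lost = 10.04 - 8.22 = 1.82 g
Wet basis MC = 1.82 / 10.04 x 100 = 18.1%
Dry basis MC = 1.82 / 8.22 x 100 = 22.1%


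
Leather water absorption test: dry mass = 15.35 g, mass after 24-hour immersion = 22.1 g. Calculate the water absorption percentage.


Water absorbed = 22.1 - 15.35 = 6.75 g
WA% = 6.75 / 15.35 x 100 = 44.0%


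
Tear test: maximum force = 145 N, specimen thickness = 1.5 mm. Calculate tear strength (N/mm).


96.7 N/mm


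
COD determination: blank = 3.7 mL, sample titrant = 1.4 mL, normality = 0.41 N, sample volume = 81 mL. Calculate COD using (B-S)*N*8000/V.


93.1 mg/L

COD = (3.7 - 1.4) x 0.41 x 8000 / 81
COD = 2.3 x 0.41 x 8000 / 81
COD = 93.1 mg/L


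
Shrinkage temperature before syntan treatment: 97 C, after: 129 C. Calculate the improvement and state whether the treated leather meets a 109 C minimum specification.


Improvement = 32 C
Meets 109 C spec: Yes


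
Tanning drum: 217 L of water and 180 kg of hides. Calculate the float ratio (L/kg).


Float ratio = water / hide weight
Ratio = 217 / 180 = 1.2


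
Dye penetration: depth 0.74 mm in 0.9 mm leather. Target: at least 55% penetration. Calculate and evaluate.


Penetration = 0.74 / 0.9 x 100 = 82.2%
Target: 55%
Meets target: Yes


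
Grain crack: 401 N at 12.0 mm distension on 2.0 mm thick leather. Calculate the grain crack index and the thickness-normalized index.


Crack index = 33.4 N/mm
Normalized index = 16.7 N/mm per mm

Crack index = 401 / 12.0 = 33.4 N/mm
Normalized = 33.4 / 2.0 = 16.7 N/mm per mm


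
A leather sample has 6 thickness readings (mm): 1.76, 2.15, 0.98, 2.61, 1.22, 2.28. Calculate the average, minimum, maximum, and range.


Sum = 11.00
Average = 11.00 / 6 = 1.83 mm
Minimum = 0.98 mm
Maximum = 2.61 mm
Range = 2.61 - 0.98 = 1.63 mm


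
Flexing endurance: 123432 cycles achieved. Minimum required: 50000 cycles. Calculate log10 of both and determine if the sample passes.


Achieved: log10 = 5.09
Required: log10 = 4.70
Passes: Yes


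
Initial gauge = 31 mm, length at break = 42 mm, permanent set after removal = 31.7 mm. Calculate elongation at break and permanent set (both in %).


Elongation at break = 35.5%
Permanent set = 2.3%

Elongation at break = (42 - 31) / 31 x 100 = 35.5%
Permanent set = (31.7 - 31) / 31 x 100 = 2.3%


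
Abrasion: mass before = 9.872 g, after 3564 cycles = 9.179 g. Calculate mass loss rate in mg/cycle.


0.194 mg/cycle


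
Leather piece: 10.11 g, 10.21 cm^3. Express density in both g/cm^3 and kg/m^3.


Density = 10.11 / 10.21 = 0.990 g/cm^3
Convert: 0.990 x 1000 = 990 kg/m^3


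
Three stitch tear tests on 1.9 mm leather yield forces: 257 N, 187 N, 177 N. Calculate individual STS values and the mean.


STS1 = 135.3 N/mm
STS2 = 98.4 N/mm
STS3 = 93.2 N/mm
Mean = 109.0 N/mm

STS1 = 257 / 1.9 = 135.3 N/mm
STS2 = 187 / 1.9 = 98.4 N/mm
STS3 = 177 / 1.9 = 93.2 N/mm
Mean = (135.3 + 98.4 + 93.2) / 3 = 109.0 N/mm


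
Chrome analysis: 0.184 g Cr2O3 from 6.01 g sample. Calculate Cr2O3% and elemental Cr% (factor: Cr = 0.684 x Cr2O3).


Cr2O3% = 0.184 / 6.01 x 100 = 3.06%
Cr% = 3.06 x 0.684 = 2.09%


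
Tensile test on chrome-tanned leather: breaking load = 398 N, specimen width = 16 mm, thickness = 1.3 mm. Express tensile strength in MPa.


Cross-section = 16 x 1.3 = 20.8 mm^2
TS = 398 / 20.8 = 19.13 MPa
(1 N/mm^2 = 1 MPa)


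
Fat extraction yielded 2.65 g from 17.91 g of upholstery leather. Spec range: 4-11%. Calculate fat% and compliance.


Fat content = 14.8%
Compliant: No

Fat% = 2.65 / 17.91 x 100 = 14.8%
Spec range: 4-11%
Compliant: No


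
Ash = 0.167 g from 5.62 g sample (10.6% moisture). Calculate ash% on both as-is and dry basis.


As-is ash% = 0.167 / 5.62 x 100 = 2.97%
Dry mass = 5.62 x (100 - 10.6) / 100 = 5.02428 g
Dry-basis ash% = 0.167 / 5.02428 x 100 = 3.32%


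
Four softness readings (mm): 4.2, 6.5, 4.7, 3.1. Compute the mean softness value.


Sum = 4.2 + 6.5 + 4.7 + 3.1
Mean = 18.5 / 4 = 4.63 mm


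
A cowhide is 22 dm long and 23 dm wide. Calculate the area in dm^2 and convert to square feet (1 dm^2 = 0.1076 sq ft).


Area = 22 x 23 = 506 dm^2
Conversion: 506 x 0.1076 = 54.45 sq ft


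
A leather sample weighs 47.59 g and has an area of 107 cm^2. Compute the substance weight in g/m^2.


4447.7 g/m^2

Substance weight = mass / area x 10000
SW = 47.59 / 107 x 10000
SW = 4447.7 g/m^2


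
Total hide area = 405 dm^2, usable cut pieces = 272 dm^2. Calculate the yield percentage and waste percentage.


Yield = 67.2%
Waste = 32.8%

Yield = 272 / 405 x 100 = 67.2%
Waste = 405 - 272 = 133 dm^2
Waste% = 100 - 67.2 = 32.8%


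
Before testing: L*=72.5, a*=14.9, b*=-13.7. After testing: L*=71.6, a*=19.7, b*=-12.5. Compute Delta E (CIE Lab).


dL = 71.6 - 72.5 = -0.9
da = 19.7 - 14.9 = 4.8
db = -12.5 - (-13.7) = 1.2
dE = sqrt((-0.9)^2 + (4.8)^2 + (1.2)^2) = 5.03


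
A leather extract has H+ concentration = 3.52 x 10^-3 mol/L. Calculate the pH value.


pH = -log10[H+]
pH = -log10(3.52 x 10^-3) = 2.45


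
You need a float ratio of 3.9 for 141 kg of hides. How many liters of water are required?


Water = hide weight x target ratio
Water = 141 x 3.9 = 549.9 L


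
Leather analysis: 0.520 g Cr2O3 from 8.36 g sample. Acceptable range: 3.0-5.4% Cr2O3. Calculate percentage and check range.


Cr2O3% = 0.520 / 8.36 x 100 = 6.22%
Acceptable range: 3.0 to 5.4%
Within range: No


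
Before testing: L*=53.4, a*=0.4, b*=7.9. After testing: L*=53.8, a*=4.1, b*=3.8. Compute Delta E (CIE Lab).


dL = 53.8 - 53.4 = 0.4
da = 4.1 - 0.4 = 3.7
db = 3.8 - 7.9 = -4.1
dE = sqrt((0.4)^2 + (3.7)^2 + (-4.1)^2) = 5.54


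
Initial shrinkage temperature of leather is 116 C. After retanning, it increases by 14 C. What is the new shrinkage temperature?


130 C


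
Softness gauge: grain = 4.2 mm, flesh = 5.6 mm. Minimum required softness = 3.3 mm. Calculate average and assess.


Average softness = 4.90 mm
Meets requirement: Yes


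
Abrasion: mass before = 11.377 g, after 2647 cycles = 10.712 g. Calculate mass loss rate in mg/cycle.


0.251 mg/cycle

Mass loss = 11.377 - 10.712 = 0.665 g
Rate = 0.665 / 2647 x 1000 = 0.251 mg/cycle


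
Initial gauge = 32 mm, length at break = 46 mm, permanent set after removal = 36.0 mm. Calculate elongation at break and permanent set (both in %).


Elongation at break = (46 - 32) / 32 x 100 = 43.8%
Permanent set = (36.0 - 32) / 32 x 100 = 12.5%


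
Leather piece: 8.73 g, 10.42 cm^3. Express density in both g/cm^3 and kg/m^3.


0.838 g/cm^3
838 kg/m^3

Density = 8.73 / 10.42 = 0.838 g/cm^3
Convert: 0.838 x 1000 = 838 kg/m^3


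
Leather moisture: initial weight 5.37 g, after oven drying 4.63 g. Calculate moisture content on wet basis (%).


Moisture = 5.37 - 4.63 = 0.74 g
MC = 0.74 / 5.37 x 100 = 13.8%


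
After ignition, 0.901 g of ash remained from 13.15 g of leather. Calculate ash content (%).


6.85%

Ash% = 0.901 / 13.15 x 100
Ash% = 6.85%


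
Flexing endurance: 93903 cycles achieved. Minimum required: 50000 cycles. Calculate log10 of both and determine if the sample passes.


Achieved: log10 = 4.97
Required: log10 = 4.70
Passes: Yes

log10(93903) = 4.97
log10(50000) = 4.70
Passes: Yes


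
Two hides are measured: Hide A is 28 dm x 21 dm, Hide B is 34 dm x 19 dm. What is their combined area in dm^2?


1234 dm^2

Hide A area = 28 x 21 = 588 dm^2
Hide B area = 34 x 19 = 646 dm^2
Total = 588 + 646 = 1234 dm^2


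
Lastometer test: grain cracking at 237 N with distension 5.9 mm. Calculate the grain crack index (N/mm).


Grain crack index = force / distension
Index = 237 / 5.9 = 40.2 N/mm


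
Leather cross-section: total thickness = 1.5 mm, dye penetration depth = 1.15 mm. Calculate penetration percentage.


76.7%

Penetration% = 1.15 / 1.5 x 100
Penetration = 76.7%


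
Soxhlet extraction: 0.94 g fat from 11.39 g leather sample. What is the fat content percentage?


8.3%

Fat content = 0.94 / 11.39 x 100
Fat = 8.3%


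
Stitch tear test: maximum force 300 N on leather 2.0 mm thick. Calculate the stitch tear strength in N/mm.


150.0 N/mm

Stitch tear strength = force / thickness
STS = 300 / 2.0 = 150.0 N/mm


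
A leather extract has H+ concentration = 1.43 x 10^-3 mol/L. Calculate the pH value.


pH = -log10[H+]
pH = -log10(1.43 x 10^-3) = 2.84


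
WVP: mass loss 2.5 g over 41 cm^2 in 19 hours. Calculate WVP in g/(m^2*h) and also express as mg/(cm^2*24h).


WVP = 2.5 / (41 x 19) x 10000 = 32.09 g/(m^2*h)
Mass loss in mg = 2.5 x 1000 = 2500 mg
Per cm^2 per 24h in mg: 2500 x 24 / (41 x 19) = 60000 / 779 = 77.02 mg/(cm^2*24h)


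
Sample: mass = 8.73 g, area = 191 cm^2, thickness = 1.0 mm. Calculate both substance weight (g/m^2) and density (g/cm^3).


Substance weight = 457.1 g/m^2
Density = 0.457 g/cm^3

SW = 8.73 / 191 x 10000 = 457.1 g/m^2
Volume = 191 x 1.0 / 10 = 19.10 cm^3
Density = 8.73 / 19.10 = 0.457 g/cm^3


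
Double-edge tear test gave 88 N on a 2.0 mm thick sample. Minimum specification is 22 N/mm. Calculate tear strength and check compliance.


Tear strength = 44.0 N/mm
Compliant: Yes

Tear strength = 88 / 2.0 = 44.0 N/mm
Required minimum = 22 N/mm
Compliant: Yes


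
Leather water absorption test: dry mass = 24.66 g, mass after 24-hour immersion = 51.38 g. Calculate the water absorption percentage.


108.4%

Water absorbed = 51.38 - 24.66 = 26.72 g
WA% = 26.72 / 24.66 x 100 = 108.4%


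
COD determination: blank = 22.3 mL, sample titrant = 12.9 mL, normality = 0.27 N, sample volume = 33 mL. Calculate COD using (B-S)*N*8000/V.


615.3 mg/L

COD = (22.3 - 12.9) x 0.27 x 8000 / 33
COD = 9.4 x 0.27 x 8000 / 33
COD = 615.3 mg/L


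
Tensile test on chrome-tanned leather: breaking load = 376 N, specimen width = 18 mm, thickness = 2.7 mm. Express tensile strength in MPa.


7.74 MPa


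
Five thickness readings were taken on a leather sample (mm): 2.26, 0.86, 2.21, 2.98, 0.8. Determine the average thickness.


1.82 mm

Sum = 2.26 + 0.86 + 2.21 + 2.98 + 0.8 = 9.11
Average = 9.11 / 5 = 1.82 mm


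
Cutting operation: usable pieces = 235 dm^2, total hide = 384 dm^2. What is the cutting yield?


61.2%

Yield = usable / total x 100
Yield = 235 / 384 x 100 = 61.2%


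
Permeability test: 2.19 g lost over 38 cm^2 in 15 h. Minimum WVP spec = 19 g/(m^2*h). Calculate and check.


WVP = 2.19 / (38 x 15) x 10000 = 38.42 g/(m^2*h)
Minimum: 19 g/(m^2*h)
Meets spec: Yes


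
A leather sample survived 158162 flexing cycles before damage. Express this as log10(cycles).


log10(158162) = 5.20


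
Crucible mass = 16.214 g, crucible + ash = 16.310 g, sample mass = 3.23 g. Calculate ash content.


Ash mass = 0.096 g
Ash content = 2.97%

Ash mass = 16.310 - 16.214 = 0.096 g
Ash% = 0.096 / 3.23 x 100 = 2.97%


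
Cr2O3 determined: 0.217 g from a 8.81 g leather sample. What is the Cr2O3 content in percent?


Cr2O3% = 0.217 / 8.81 x 100
Cr2O3% = 2.46%


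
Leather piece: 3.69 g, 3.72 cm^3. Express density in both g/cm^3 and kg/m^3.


Density = 3.69 / 3.72 = 0.992 g/cm^3
Convert: 0.992 x 1000 = 992 kg/m^3


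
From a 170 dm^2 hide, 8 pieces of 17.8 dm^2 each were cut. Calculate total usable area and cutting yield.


Usable area = 142.4 dm^2
Yield = 83.8%

Total usable = 8 x 17.8 = 142.4 dm^2
Yield = 142.4 / 170 x 100 = 83.8%


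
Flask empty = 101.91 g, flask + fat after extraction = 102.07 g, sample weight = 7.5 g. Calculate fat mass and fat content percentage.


Fat mass = 0.16 g
Fat content = 2.1%

Fat mass = 102.07 - 101.91 = 0.16 g
Fat% = 0.16 / 7.5 x 100 = 2.1%


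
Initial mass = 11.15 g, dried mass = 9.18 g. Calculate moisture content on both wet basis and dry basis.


Wet basis = 17.7%
Dry basis = 21.5%


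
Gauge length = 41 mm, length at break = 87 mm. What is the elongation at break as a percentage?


112.2%


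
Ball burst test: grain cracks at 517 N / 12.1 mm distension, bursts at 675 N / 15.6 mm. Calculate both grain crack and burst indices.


Crack index = 42.7 N/mm
Burst index = 43.3 N/mm

Crack index = 517 / 12.1 = 42.7 N/mm
Burst index = 675 / 15.6 = 43.3 N/mm


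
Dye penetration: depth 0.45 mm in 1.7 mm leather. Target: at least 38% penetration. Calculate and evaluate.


Penetration = 0.45 / 1.7 x 100 = 26.5%
Target: 38%
Meets target: No


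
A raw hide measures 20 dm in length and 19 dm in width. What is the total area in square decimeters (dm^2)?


380 dm^2

Area = length x width
Area = 20 x 19 = 380 dm^2


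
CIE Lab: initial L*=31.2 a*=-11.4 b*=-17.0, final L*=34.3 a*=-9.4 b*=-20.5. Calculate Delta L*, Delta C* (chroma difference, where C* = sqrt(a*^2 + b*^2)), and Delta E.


Delta L* = 34.3 - 31.2 = 3.1
C1* = sqrt((-11.4)^2 + (-17.0)^2) = 20.469
C2* = sqrt((-9.4)^2 + (-20.5)^2) = 22.552
Delta C* = 22.552 - 20.469 = 2.08
Delta E = sqrt((3.1)^2 + (2.0)^2 + (-3.5)^2) = 5.09


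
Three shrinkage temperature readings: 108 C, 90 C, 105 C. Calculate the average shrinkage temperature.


101.0 C
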